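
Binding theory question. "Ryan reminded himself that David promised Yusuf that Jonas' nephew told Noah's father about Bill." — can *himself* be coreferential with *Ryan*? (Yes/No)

*himself* is a reflexive; Principle A requires it to be bound within its binding domain — the matrix clause.
— Ryan: subject of the matrix clause; c-commands the reflexive within its binding domain — allowed (Principle A).

Yes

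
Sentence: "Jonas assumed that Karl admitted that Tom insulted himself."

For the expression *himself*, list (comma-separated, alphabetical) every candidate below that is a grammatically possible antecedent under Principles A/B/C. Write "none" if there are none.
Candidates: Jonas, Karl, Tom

Tom

*himself* is a reflexive; Principle A requires it to be bound within its binding domain — the clause headed by 'insulted'.
— Jonas: subject of the matrix clause; c-commands the reflexive but lies outside its binding domain — cannot bind it (Principle A).
— Karl: subject of the clause headed by 'admitted'; c-commands the reflexive but lies outside its binding domain — cannot bind it (Principle A).
— Tom: subject of the clause headed by 'insulted'; c-commands the reflexive within its binding domain — allowed (Principle A).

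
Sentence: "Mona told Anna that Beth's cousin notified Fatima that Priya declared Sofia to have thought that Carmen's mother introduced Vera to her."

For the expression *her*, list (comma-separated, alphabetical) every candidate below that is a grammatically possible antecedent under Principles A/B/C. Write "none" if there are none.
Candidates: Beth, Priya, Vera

*her* is a pronoun; Principle B requires it to be free in its binding domain — the clause headed by 'introduced'.
— Beth: possessor inside the subject DP of the clause headed by 'notified'; does not c-command the pronoun — Principle B does not apply; allowed.
— Priya: subject of the clause headed by 'declared'; c-commands the pronoun but lies outside its binding domain — allowed.
— Vera: object of the clause headed by 'introduced'; c-commands the pronoun within its binding domain — blocked (Principle B).

Beth, Priya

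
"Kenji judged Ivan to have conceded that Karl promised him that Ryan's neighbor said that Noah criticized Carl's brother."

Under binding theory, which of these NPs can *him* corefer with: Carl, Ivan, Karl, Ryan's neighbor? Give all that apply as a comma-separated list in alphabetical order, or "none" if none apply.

*him* is a pronoun; Principle B requires it to be free in its binding domain — the clause headed by 'promised'.
— Carl: possessor inside the object DP of the clause headed by 'criticized'; is c-commanded by the pronoun; coreference would bind this R-expression — blocked (Principle C).
— Ivan: subject of the clause headed by 'conceded'; c-commands the pronoun but lies outside its binding domain — allowed.
— Karl: subject of the clause headed by 'promised'; c-commands the pronoun within its binding domain — blocked (Principle B).
— Ryan's neighbor: subject of the clause headed by 'said'; is c-commanded by the pronoun; coreference would bind this R-expression — blocked (Principle C).

Ivan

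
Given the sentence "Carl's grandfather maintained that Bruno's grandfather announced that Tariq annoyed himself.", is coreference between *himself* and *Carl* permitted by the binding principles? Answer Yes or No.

No

*himself* is a reflexive; Principle A requires it to be bound within its binding domain — the clause headed by 'annoyed'.
— Carl: possessor inside the subject DP of the matrix clause; does not c-command the reflexive — cannot bind it (Principle A).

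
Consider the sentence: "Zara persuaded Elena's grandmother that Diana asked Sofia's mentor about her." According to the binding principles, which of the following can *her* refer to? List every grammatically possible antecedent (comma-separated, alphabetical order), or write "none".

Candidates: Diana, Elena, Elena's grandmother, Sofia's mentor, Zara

Elena, Elena's grandmother, Zara

*her* is a pronoun; Principle B requires it to be free in its binding domain — the clause headed by 'asked'.
— Diana: subject of the clause headed by 'asked'; c-commands the pronoun within its binding domain — blocked (Principle B).
— Elena: possessor inside the object DP of the matrix clause; does not c-command the pronoun — Principle B does not apply; allowed.
— Elena's grandmother: object of the matrix clause; c-commands the pronoun but lies outside its binding domain — allowed.
— Sofia's mentor: object of the clause headed by 'asked'; c-commands the pronoun within its binding domain — blocked (Principle B).
— Zara: subject of the matrix clause; c-commands the pronoun but lies outside its binding domain — allowed.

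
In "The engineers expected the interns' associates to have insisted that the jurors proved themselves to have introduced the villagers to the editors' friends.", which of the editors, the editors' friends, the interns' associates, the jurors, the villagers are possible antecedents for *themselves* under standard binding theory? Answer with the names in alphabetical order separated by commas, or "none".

the jurors

*themselves* is a reflexive; Principle A requires it to be bound within its binding domain — the clause headed by 'proved'.
— the editors: possessor inside the second object DP of the clause headed by 'introduced'; does not c-command the reflexive — cannot bind it (Principle A).
— the editors' friends: second object of the clause headed by 'introduced'; does not c-command the reflexive — cannot bind it (Principle A).
— the interns' associates: subject of the clause headed by 'insisted'; c-commands the reflexive but lies outside its binding domain — cannot bind it (Principle A).
— the jurors: subject of the clause headed by 'proved'; c-commands the reflexive within its binding domain — allowed (Principle A).
— the villagers: object of the clause headed by 'introduced'; does not c-command the reflexive — cannot bind it (Principle A).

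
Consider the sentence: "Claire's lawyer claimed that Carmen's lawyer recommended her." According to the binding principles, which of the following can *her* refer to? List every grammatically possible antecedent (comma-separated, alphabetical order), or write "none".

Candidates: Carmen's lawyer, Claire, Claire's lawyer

Claire, Claire's lawyer

*her* is a pronoun; Principle B requires it to be free in its binding domain — the clause headed by 'recommended'.
— Carmen's lawyer: subject of the clause headed by 'recommended'; c-commands the pronoun within its binding domain — blocked (Principle B).
— Claire: possessor inside the subject DP of the matrix clause; does not c-command the pronoun — Principle B does not apply; allowed.
— Claire's lawyer: subject of the matrix clause; c-commands the pronoun but lies outside its binding domain — allowed.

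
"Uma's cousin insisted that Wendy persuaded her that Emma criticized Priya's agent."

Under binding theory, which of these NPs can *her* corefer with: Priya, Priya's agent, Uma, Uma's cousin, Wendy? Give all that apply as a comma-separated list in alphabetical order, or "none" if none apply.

*her* is a pronoun; Principle B requires it to be free in its binding domain — the clause headed by 'persuaded'.
— Priya: possessor inside the object DP of the clause headed by 'criticized'; is c-commanded by the pronoun; coreference would bind this R-expression — blocked (Principle C).
— Priya's agent: object of the clause headed by 'criticized'; is c-commanded by the pronoun; coreference would bind this R-expression — blocked (Principle C).
— Uma: possessor inside the subject DP of the matrix clause; does not c-command the pronoun — Principle B does not apply; allowed.
— Uma's cousin: subject of the matrix clause; c-commands the pronoun but lies outside its binding domain — allowed.
— Wendy: subject of the clause headed by 'persuaded'; c-commands the pronoun within its binding domain — blocked (Principle B).

Uma, Uma's cousin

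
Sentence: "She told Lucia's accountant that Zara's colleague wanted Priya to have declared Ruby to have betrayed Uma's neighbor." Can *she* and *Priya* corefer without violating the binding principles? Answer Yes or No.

*Priya* is an R-expression; Principle C requires it to be free (not bound by any c-commanding expression).
— she: subject of the matrix clause; the pronoun c-commands the R-expression — coreference blocked (Principle C).

No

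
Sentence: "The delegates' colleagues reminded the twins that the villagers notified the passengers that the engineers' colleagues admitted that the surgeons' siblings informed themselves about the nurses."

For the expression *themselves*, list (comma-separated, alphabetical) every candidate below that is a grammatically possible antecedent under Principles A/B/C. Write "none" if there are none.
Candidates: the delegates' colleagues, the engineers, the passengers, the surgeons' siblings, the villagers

the surgeons' siblings

*themselves* is a reflexive; Principle A requires it to be bound within its binding domain — the clause headed by 'informed'.
— the delegates' colleagues: subject of the matrix clause; c-commands the reflexive but lies outside its binding domain — cannot bind it (Principle A).
— the engineers: possessor inside the subject DP of the clause headed by 'admitted'; does not c-command the reflexive — cannot bind it (Principle A).
— the passengers: object of the clause headed by 'notified'; c-commands the reflexive but lies outside its binding domain — cannot bind it (Principle A).
— the surgeons' siblings: subject of the clause headed by 'informed'; c-commands the reflexive within its binding domain — allowed (Principle A).
— the villagers: subject of the clause headed by 'notified'; c-commands the reflexive but lies outside its binding domain — cannot bind it (Principle A).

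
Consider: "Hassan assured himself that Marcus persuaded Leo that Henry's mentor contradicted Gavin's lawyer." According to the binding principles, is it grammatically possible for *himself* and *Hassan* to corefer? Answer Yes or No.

*himself* is a reflexive; Principle A requires it to be bound within its binding domain — the matrix clause.
— Hassan: subject of the matrix clause; c-commands the reflexive within its binding domain — allowed (Principle A).

Yes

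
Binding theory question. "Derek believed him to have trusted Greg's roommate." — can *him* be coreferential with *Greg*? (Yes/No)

No

*him* is a pronoun; Principle B requires it to be free in its binding domain — the matrix clause.
— Greg: possessor inside the object DP of the clause headed by 'trusted'; is c-commanded by the pronoun; coreference would bind this R-expression — blocked (Principle C).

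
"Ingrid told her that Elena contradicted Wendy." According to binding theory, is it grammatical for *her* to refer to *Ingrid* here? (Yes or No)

*Ingrid* is an R-expression; Principle C requires it to be free (not bound by any c-commanding expression).
— her: object of the matrix clause; the R-expression locally c-commands the pronoun — coreference blocked (Principle B on the pronoun).

No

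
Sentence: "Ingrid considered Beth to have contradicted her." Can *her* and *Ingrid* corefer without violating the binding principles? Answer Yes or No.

*Ingrid* is an R-expression; Principle C requires it to be free (not bound by any c-commanding expression).
— her: object of the clause headed by 'contradicted'; the pronoun does not c-command the R-expression — coreference allowed.

Yes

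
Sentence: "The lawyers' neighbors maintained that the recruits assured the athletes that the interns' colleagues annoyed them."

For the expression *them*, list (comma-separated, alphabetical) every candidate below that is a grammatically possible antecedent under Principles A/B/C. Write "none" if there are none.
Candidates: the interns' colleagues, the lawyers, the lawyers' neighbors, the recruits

*them* is a pronoun; Principle B requires it to be free in its binding domain — the clause headed by 'annoyed'.
— the interns' colleagues: subject of the clause headed by 'annoyed'; c-commands the pronoun within its binding domain — blocked (Principle B).
— the lawyers: possessor inside the subject DP of the matrix clause; does not c-command the pronoun — Principle B does not apply; allowed.
— the lawyers' neighbors: subject of the matrix clause; c-commands the pronoun but lies outside its binding domain — allowed.
— the recruits: subject of the clause headed by 'assured'; c-commands the pronoun but lies outside its binding domain — allowed.

the lawyers, the lawyers' neighbors, the recruits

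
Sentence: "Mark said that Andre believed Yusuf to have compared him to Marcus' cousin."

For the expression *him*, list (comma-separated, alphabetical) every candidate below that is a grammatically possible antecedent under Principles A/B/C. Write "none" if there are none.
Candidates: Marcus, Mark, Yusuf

Mark

*him* is a pronoun; Principle B requires it to be free in its binding domain — the clause headed by 'compared'.
— Marcus: possessor inside the second object DP of the clause headed by 'compared'; is c-commanded by the pronoun; coreference would bind this R-expression — blocked (Principle C).
— Mark: subject of the matrix clause; c-commands the pronoun but lies outside its binding domain — allowed.
— Yusuf: subject of the clause headed by 'compared'; c-commands the pronoun within its binding domain — blocked (Principle B).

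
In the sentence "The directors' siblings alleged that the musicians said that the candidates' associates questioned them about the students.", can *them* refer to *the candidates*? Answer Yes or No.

Yes

*them* is a pronoun; Principle B requires it to be free in its binding domain — the clause headed by 'questioned'.
— the candidates: possessor inside the subject DP of the clause headed by 'questioned'; does not c-command the pronoun — Principle B does not apply; allowed.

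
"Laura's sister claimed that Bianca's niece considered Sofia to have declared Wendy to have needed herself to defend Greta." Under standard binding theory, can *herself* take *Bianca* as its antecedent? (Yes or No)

No

*herself* is a reflexive; Principle A requires it to be bound within its binding domain — the clause headed by 'needed'.
— Bianca: possessor inside the subject DP of the clause headed by 'considered'; does not c-command the reflexive — cannot bind it (Principle A).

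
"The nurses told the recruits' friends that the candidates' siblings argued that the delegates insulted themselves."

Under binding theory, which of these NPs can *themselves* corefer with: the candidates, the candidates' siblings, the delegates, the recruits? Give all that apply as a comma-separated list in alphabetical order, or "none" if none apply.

*themselves* is a reflexive; Principle A requires it to be bound within its binding domain — the clause headed by 'insulted'.
— the candidates: possessor inside the subject DP of the clause headed by 'argued'; does not c-command the reflexive — cannot bind it (Principle A).
— the candidates' siblings: subject of the clause headed by 'argued'; c-commands the reflexive but lies outside its binding domain — cannot bind it (Principle A).
— the delegates: subject of the clause headed by 'insulted'; c-commands the reflexive within its binding domain — allowed (Principle A).
— the recruits: possessor inside the object DP of the matrix clause; does not c-command the reflexive — cannot bind it (Principle A).

the delegates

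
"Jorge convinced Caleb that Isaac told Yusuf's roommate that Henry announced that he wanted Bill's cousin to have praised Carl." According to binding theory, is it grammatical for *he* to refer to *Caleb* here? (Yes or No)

*Caleb* is an R-expression; Principle C requires it to be free (not bound by any c-commanding expression).
— he: subject of the clause headed by 'wanted'; the pronoun does not c-command the R-expression — coreference allowed.

Yes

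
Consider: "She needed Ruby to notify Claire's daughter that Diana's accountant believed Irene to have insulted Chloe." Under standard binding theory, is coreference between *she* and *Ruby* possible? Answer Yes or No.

*Ruby* is an R-expression; Principle C requires it to be free (not bound by any c-commanding expression).
— she: subject of the matrix clause; the pronoun c-commands the R-expression — coreference blocked (Principle C).

No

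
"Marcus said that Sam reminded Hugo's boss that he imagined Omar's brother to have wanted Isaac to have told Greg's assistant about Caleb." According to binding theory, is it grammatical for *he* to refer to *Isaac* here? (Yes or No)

No

*Isaac* is an R-expression; Principle C requires it to be free (not bound by any c-commanding expression).
— he: subject of the clause headed by 'imagined'; the pronoun c-commands the R-expression — coreference blocked (Principle C).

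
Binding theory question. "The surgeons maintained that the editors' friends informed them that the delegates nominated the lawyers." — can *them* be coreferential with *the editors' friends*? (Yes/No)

No

*them* is a pronoun; Principle B requires it to be free in its binding domain — the clause headed by 'informed'.
— the editors' friends: subject of the clause headed by 'informed'; c-commands the pronoun within its binding domain — blocked (Principle B).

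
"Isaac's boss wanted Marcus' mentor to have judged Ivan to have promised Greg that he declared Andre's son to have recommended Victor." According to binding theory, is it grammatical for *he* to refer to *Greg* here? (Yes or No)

Yes

*Greg* is an R-expression; Principle C requires it to be free (not bound by any c-commanding expression).
— he: subject of the clause headed by 'declared'; the pronoun does not c-command the R-expression — coreference allowed.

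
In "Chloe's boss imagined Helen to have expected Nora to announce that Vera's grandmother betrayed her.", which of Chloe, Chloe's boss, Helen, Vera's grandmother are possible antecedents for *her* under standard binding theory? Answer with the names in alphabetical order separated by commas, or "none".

Chloe, Chloe's boss, Helen

*her* is a pronoun; Principle B requires it to be free in its binding domain — the clause headed by 'betrayed'.
— Chloe: possessor inside the subject DP of the matrix clause; does not c-command the pronoun — Principle B does not apply; allowed.
— Chloe's boss: subject of the matrix clause; c-commands the pronoun but lies outside its binding domain — allowed.
— Helen: subject of the clause headed by 'expected'; c-commands the pronoun but lies outside its binding domain — allowed.
— Vera's grandmother: subject of the clause headed by 'betrayed'; c-commands the pronoun within its binding domain — blocked (Principle B).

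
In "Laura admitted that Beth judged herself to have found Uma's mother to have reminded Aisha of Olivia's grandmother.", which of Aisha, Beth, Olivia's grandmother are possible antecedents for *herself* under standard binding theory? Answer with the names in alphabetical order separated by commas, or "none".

*herself* is a reflexive; Principle A requires it to be bound within its binding domain — the clause headed by 'judged'.
— Aisha: object of the clause headed by 'reminded'; does not c-command the reflexive — cannot bind it (Principle A).
— Beth: subject of the clause headed by 'judged'; c-commands the reflexive within its binding domain — allowed (Principle A).
— Olivia's grandmother: second object of the clause headed by 'reminded'; does not c-command the reflexive — cannot bind it (Principle A).

Beth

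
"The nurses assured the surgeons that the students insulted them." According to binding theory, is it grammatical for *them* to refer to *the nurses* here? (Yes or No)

*the nurses* is an R-expression; Principle C requires it to be free (not bound by any c-commanding expression).
— them: object of the clause headed by 'insulted'; the pronoun does not c-command the R-expression — coreference allowed.

Yes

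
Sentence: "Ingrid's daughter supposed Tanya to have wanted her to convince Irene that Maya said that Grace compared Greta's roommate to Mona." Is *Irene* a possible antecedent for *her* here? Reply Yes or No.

*her* is a pronoun; Principle B requires it to be free in its binding domain — the clause headed by 'wanted'.
— Irene: object of the clause headed by 'convince'; is c-commanded by the pronoun; coreference would bind this R-expression — blocked (Principle C).

No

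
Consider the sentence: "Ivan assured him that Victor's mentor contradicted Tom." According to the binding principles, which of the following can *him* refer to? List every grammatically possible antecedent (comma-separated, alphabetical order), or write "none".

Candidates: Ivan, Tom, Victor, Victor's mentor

*him* is a pronoun; Principle B requires it to be free in its binding domain — the matrix clause.
— Ivan: subject of the matrix clause; c-commands the pronoun within its binding domain — blocked (Principle B).
— Tom: object of the clause headed by 'contradicted'; is c-commanded by the pronoun; coreference would bind this R-expression — blocked (Principle C).
— Victor: possessor inside the subject DP of the clause headed by 'contradicted'; is c-commanded by the pronoun; coreference would bind this R-expression — blocked (Principle C).
— Victor's mentor: subject of the clause headed by 'contradicted'; is c-commanded by the pronoun; coreference would bind this R-expression — blocked (Principle C).

none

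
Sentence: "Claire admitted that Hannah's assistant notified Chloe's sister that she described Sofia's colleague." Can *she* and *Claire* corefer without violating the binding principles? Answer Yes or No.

*Claire* is an R-expression; Principle C requires it to be free (not bound by any c-commanding expression).
— she: subject of the clause headed by 'described'; the pronoun does not c-command the R-expression — coreference allowed.

Yes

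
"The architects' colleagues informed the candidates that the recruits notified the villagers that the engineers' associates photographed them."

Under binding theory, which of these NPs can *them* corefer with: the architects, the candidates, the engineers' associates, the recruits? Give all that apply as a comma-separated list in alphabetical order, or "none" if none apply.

the architects, the candidates, the recruits

*them* is a pronoun; Principle B requires it to be free in its binding domain — the clause headed by 'photographed'.
— the architects: possessor inside the subject DP of the matrix clause; does not c-command the pronoun — Principle B does not apply; allowed.
— the candidates: object of the matrix clause; c-commands the pronoun but lies outside its binding domain — allowed.
— the engineers' associates: subject of the clause headed by 'photographed'; c-commands the pronoun within its binding domain — blocked (Principle B).
— the recruits: subject of the clause headed by 'notified'; c-commands the pronoun but lies outside its binding domain — allowed.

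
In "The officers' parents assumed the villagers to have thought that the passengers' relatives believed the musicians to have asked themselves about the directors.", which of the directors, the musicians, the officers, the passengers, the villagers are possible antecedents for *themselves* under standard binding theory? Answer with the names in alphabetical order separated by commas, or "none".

*themselves* is a reflexive; Principle A requires it to be bound within its binding domain — the clause headed by 'asked'.
— the directors: second object of the clause headed by 'asked'; does not c-command the reflexive — cannot bind it (Principle A).
— the musicians: subject of the clause headed by 'asked'; c-commands the reflexive within its binding domain — allowed (Principle A).
— the officers: possessor inside the subject DP of the matrix clause; does not c-command the reflexive — cannot bind it (Principle A).
— the passengers: possessor inside the subject DP of the clause headed by 'believed'; does not c-command the reflexive — cannot bind it (Principle A).
— the villagers: subject of the clause headed by 'thought'; c-commands the reflexive but lies outside its binding domain — cannot bind it (Principle A).

the musicians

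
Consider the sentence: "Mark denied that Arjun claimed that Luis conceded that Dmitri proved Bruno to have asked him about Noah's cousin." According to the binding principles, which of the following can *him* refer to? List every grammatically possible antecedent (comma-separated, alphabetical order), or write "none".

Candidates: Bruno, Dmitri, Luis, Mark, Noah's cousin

Dmitri, Luis, Mark

*him* is a pronoun; Principle B requires it to be free in its binding domain — the clause headed by 'asked'.
— Bruno: subject of the clause headed by 'asked'; c-commands the pronoun within its binding domain — blocked (Principle B).
— Dmitri: subject of the clause headed by 'proved'; c-commands the pronoun but lies outside its binding domain — allowed.
— Luis: subject of the clause headed by 'conceded'; c-commands the pronoun but lies outside its binding domain — allowed.
— Mark: subject of the matrix clause; c-commands the pronoun but lies outside its binding domain — allowed.
— Noah's cousin: second object of the clause headed by 'asked'; is c-commanded by the pronoun; coreference would bind this R-expression — blocked (Principle C).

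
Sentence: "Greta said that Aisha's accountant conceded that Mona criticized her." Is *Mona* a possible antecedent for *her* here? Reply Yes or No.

No

*her* is a pronoun; Principle B requires it to be free in its binding domain — the clause headed by 'criticized'.
— Mona: subject of the clause headed by 'criticized'; c-commands the pronoun within its binding domain — blocked (Principle B).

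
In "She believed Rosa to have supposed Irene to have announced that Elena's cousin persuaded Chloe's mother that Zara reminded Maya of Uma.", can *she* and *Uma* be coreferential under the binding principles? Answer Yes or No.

*Uma* is an R-expression; Principle C requires it to be free (not bound by any c-commanding expression).
— she: subject of the matrix clause; the pronoun c-commands the R-expression — coreference blocked (Principle C).

No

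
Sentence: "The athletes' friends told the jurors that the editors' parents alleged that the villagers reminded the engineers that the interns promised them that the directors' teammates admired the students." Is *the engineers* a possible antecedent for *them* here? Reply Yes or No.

Yes

*them* is a pronoun; Principle B requires it to be free in its binding domain — the clause headed by 'promised'.
— the engineers: object of the clause headed by 'reminded'; c-commands the pronoun but lies outside its binding domain — allowed.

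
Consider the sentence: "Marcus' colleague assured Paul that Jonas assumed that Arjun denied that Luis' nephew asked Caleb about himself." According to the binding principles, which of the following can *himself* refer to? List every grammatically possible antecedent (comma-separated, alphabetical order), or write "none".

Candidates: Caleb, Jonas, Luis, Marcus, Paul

*himself* is a reflexive; Principle A requires it to be bound within its binding domain — the clause headed by 'asked'.
— Caleb: object of the clause headed by 'asked'; c-commands the reflexive within its binding domain — allowed (Principle A).
— Jonas: subject of the clause headed by 'assumed'; c-commands the reflexive but lies outside its binding domain — cannot bind it (Principle A).
— Luis: possessor inside the subject DP of the clause headed by 'asked'; does not c-command the reflexive — cannot bind it (Principle A).
— Marcus: possessor inside the subject DP of the matrix clause; does not c-command the reflexive — cannot bind it (Principle A).
— Paul: object of the matrix clause; c-commands the reflexive but lies outside its binding domain — cannot bind it (Principle A).

Caleb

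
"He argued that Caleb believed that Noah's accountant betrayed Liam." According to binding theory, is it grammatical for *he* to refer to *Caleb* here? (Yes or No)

*Caleb* is an R-expression; Principle C requires it to be free (not bound by any c-commanding expression).
— he: subject of the matrix clause; the pronoun c-commands the R-expression — coreference blocked (Principle C).

No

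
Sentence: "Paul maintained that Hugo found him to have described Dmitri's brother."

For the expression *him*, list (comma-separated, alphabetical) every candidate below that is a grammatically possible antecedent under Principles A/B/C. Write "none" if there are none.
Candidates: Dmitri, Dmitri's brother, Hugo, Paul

Paul

*him* is a pronoun; Principle B requires it to be free in its binding domain — the clause headed by 'found'.
— Dmitri: possessor inside the object DP of the clause headed by 'described'; is c-commanded by the pronoun; coreference would bind this R-expression — blocked (Principle C).
— Dmitri's brother: object of the clause headed by 'described'; is c-commanded by the pronoun; coreference would bind this R-expression — blocked (Principle C).
— Hugo: subject of the clause headed by 'found'; c-commands the pronoun within its binding domain — blocked (Principle B).
— Paul: subject of the matrix clause; c-commands the pronoun but lies outside its binding domain — allowed.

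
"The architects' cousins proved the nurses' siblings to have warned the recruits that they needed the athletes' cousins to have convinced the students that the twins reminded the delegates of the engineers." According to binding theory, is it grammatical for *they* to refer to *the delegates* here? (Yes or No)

No

*the delegates* is an R-expression; Principle C requires it to be free (not bound by any c-commanding expression).
— they: subject of the clause headed by 'needed'; the pronoun c-commands the R-expression — coreference blocked (Principle C).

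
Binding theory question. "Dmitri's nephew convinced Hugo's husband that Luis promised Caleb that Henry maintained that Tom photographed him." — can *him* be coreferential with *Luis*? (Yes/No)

Yes

*him* is a pronoun; Principle B requires it to be free in its binding domain — the clause headed by 'photographed'.
— Luis: subject of the clause headed by 'promised'; c-commands the pronoun but lies outside its binding domain — allowed.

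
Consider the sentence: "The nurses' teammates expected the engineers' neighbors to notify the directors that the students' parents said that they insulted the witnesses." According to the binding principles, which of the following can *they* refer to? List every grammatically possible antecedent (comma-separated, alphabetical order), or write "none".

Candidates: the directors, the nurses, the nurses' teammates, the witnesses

the directors, the nurses, the nurses' teammates

*they* is a pronoun; Principle B requires it to be free in its binding domain — the clause headed by 'insulted'.
— the directors: object of the clause headed by 'notify'; c-commands the pronoun but lies outside its binding domain — allowed.
— the nurses: possessor inside the subject DP of the matrix clause; does not c-command the pronoun — Principle B does not apply; allowed.
— the nurses' teammates: subject of the matrix clause; c-commands the pronoun but lies outside its binding domain — allowed.
— the witnesses: object of the clause headed by 'insulted'; is c-commanded by the pronoun; coreference would bind this R-expression — blocked (Principle C).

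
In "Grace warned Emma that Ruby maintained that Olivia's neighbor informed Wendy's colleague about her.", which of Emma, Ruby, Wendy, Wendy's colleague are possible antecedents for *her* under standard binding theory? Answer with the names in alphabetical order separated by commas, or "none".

Emma, Ruby, Wendy

*her* is a pronoun; Principle B requires it to be free in its binding domain — the clause headed by 'informed'.
— Emma: object of the matrix clause; c-commands the pronoun but lies outside its binding domain — allowed.
— Ruby: subject of the clause headed by 'maintained'; c-commands the pronoun but lies outside its binding domain — allowed.
— Wendy: possessor inside the object DP of the clause headed by 'informed'; does not c-command the pronoun — Principle B does not apply; allowed.
— Wendy's colleague: object of the clause headed by 'informed'; c-commands the pronoun within its binding domain — blocked (Principle B).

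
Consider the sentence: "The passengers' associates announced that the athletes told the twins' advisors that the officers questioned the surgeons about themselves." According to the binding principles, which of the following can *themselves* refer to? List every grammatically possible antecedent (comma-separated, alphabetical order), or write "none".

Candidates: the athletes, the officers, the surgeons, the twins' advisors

the officers, the surgeons

*themselves* is a reflexive; Principle A requires it to be bound within its binding domain — the clause headed by 'questioned'.
— the athletes: subject of the clause headed by 'told'; c-commands the reflexive but lies outside its binding domain — cannot bind it (Principle A).
— the officers: subject of the clause headed by 'questioned'; c-commands the reflexive within its binding domain — allowed (Principle A).
— the surgeons: object of the clause headed by 'questioned'; c-commands the reflexive within its binding domain — allowed (Principle A).
— the twins' advisors: object of the clause headed by 'told'; c-commands the reflexive but lies outside its binding domain — cannot bind it (Principle A).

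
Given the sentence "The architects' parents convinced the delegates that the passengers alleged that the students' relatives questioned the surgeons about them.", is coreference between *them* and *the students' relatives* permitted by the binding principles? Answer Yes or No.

*them* is a pronoun; Principle B requires it to be free in its binding domain — the clause headed by 'questioned'.
— the students' relatives: subject of the clause headed by 'questioned'; c-commands the pronoun within its binding domain — blocked (Principle B).

No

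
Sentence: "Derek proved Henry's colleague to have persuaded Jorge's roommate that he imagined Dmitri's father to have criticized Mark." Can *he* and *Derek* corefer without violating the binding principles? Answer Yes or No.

Yes

*Derek* is an R-expression; Principle C requires it to be free (not bound by any c-commanding expression).
— he: subject of the clause headed by 'imagined'; the pronoun does not c-command the R-expression — coreference allowed.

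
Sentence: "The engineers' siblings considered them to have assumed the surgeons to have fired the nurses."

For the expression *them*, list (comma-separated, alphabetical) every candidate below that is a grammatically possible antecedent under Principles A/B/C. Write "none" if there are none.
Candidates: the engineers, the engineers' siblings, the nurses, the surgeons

*them* is a pronoun; Principle B requires it to be free in its binding domain — the matrix clause.
— the engineers: possessor inside the subject DP of the matrix clause; does not c-command the pronoun — Principle B does not apply; allowed.
— the engineers' siblings: subject of the matrix clause; c-commands the pronoun within its binding domain — blocked (Principle B).
— the nurses: object of the clause headed by 'fired'; is c-commanded by the pronoun; coreference would bind this R-expression — blocked (Principle C).
— the surgeons: subject of the clause headed by 'fired'; is c-commanded by the pronoun; coreference would bind this R-expression — blocked (Principle C).

the engineers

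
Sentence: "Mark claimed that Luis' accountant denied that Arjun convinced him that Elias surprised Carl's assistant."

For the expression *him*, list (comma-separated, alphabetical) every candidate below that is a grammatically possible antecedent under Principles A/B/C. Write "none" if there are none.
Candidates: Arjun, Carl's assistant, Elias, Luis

Luis

*him* is a pronoun; Principle B requires it to be free in its binding domain — the clause headed by 'convinced'.
— Arjun: subject of the clause headed by 'convinced'; c-commands the pronoun within its binding domain — blocked (Principle B).
— Carl's assistant: object of the clause headed by 'surprised'; is c-commanded by the pronoun; coreference would bind this R-expression — blocked (Principle C).
— Elias: subject of the clause headed by 'surprised'; is c-commanded by the pronoun; coreference would bind this R-expression — blocked (Principle C).
— Luis: possessor inside the subject DP of the clause headed by 'denied'; does not c-command the pronoun — Principle B does not apply; allowed.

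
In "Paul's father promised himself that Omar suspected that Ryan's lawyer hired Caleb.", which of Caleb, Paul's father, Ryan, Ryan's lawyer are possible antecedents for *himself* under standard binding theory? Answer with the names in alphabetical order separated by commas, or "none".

Paul's father

*himself* is a reflexive; Principle A requires it to be bound within its binding domain — the matrix clause.
— Caleb: object of the clause headed by 'hired'; does not c-command the reflexive — cannot bind it (Principle A).
— Paul's father: subject of the matrix clause; c-commands the reflexive within its binding domain — allowed (Principle A).
— Ryan: possessor inside the subject DP of the clause headed by 'hired'; does not c-command the reflexive — cannot bind it (Principle A).
— Ryan's lawyer: subject of the clause headed by 'hired'; does not c-command the reflexive — cannot bind it (Principle A).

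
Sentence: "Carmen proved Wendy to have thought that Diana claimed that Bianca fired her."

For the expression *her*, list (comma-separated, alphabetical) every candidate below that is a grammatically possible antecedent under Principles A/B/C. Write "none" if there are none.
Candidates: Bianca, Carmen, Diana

*her* is a pronoun; Principle B requires it to be free in its binding domain — the clause headed by 'fired'.
— Bianca: subject of the clause headed by 'fired'; c-commands the pronoun within its binding domain — blocked (Principle B).
— Carmen: subject of the matrix clause; c-commands the pronoun but lies outside its binding domain — allowed.
— Diana: subject of the clause headed by 'claimed'; c-commands the pronoun but lies outside its binding domain — allowed.

Carmen, Diana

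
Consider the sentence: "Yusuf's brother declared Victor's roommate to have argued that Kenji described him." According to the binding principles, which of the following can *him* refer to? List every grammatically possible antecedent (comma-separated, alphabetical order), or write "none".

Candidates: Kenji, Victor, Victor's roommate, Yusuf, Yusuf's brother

*him* is a pronoun; Principle B requires it to be free in its binding domain — the clause headed by 'described'.
— Kenji: subject of the clause headed by 'described'; c-commands the pronoun within its binding domain — blocked (Principle B).
— Victor: possessor inside the subject DP of the clause headed by 'argued'; does not c-command the pronoun — Principle B does not apply; allowed.
— Victor's roommate: subject of the clause headed by 'argued'; c-commands the pronoun but lies outside its binding domain — allowed.
— Yusuf: possessor inside the subject DP of the matrix clause; does not c-command the pronoun — Principle B does not apply; allowed.
— Yusuf's brother: subject of the matrix clause; c-commands the pronoun but lies outside its binding domain — allowed.

Victor, Victor's roommate, Yusuf, Yusuf's brother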